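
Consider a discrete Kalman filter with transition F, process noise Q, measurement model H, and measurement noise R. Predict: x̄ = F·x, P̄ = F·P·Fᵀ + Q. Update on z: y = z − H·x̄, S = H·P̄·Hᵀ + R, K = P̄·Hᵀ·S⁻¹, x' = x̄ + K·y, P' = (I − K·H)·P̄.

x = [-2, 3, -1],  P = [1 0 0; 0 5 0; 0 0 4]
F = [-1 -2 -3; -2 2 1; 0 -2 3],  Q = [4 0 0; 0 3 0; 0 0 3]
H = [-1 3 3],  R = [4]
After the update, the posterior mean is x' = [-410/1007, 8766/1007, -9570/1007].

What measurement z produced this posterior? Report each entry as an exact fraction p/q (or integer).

z = [-2]

x̄ = F·x = [-1, 9, -9]
P̄ = F·P·Fᵀ + Q = [61 -30 -16; -30 31 -8; -16 -8 59]
S = H·P̄·Hᵀ + R = [1007]
K = P̄·Hᵀ·S⁻¹ = [-199/1007; 99/1007; 169/1007]
x' − x̄ = [597/1007, -297/1007, -507/1007] = K·y
y = (KᵀK)⁻¹·Kᵀ·(x' − x̄) = [-3]
z = y + H·x̄ = [-3] + [1] = [-2]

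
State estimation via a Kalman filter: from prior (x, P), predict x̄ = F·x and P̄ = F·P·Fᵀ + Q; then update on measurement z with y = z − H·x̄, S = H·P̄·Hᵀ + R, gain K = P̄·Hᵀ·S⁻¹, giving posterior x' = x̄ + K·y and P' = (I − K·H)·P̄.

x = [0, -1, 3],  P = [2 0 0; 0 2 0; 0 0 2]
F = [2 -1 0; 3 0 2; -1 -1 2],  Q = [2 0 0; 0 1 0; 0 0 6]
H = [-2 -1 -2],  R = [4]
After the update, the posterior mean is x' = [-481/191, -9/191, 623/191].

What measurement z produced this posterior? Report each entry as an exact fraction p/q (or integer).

z = [-1]

x̄ = F·x = [1, 6, 7]
P̄ = F·P·Fᵀ + Q = [12 12 -2; 12 27 2; -2 2 18]
S = H·P̄·Hᵀ + R = [191]
K = P̄·Hᵀ·S⁻¹ = [-32/191; -55/191; -34/191]
x' − x̄ = [-672/191, -1155/191, -714/191] = K·y
y = (KᵀK)⁻¹·Kᵀ·(x' − x̄) = [21]
z = y + H·x̄ = [21] + [-22] = [-1]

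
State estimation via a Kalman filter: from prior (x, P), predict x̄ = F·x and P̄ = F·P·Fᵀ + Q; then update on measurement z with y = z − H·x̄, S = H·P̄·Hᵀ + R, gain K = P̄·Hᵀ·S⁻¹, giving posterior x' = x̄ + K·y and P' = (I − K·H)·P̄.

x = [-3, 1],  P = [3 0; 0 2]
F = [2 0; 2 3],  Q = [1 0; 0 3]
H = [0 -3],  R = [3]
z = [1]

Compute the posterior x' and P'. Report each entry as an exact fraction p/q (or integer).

x' = [-126/25, -9/25]
P' = [217/25 3/25; 3/25 33/100]

x̄ = F·x = [-6, -3]
P̄ = F·P·Fᵀ + Q = [13 12; 12 33]
y = z − H·x̄ = [-8]
S = H·P̄·Hᵀ + R = [300]
K = P̄·Hᵀ·S⁻¹ = [-3/25; -33/100]
x' = x̄ + K·y = [-126/25, -9/25]
P' = (I − K·H)·P̄ = [217/25 3/25; 3/25 33/100]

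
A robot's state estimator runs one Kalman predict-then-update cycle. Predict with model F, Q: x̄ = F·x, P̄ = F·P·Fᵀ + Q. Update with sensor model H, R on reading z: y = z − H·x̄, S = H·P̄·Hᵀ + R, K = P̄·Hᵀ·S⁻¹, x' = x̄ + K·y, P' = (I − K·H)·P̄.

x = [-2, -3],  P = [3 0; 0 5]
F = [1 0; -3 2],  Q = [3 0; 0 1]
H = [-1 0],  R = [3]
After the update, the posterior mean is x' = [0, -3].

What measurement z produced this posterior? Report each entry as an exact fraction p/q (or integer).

z = [-1]

x̄ = F·x = [-2, 0]
P̄ = F·P·Fᵀ + Q = [6 -9; -9 48]
S = H·P̄·Hᵀ + R = [9]
K = P̄·Hᵀ·S⁻¹ = [-2/3; 1]
x' − x̄ = [2, -3] = K·y
y = (KᵀK)⁻¹·Kᵀ·(x' − x̄) = [-3]
z = y + H·x̄ = [-3] + [2] = [-1]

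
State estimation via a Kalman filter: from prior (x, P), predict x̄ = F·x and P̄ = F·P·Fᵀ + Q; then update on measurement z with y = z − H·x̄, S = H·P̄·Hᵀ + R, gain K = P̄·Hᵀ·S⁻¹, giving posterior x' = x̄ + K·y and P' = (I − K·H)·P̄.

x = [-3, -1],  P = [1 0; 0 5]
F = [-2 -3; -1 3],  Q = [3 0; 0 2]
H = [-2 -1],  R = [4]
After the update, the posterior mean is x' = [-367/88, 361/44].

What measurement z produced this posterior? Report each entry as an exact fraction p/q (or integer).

x̄ = F·x = [9, 0]
P̄ = F·P·Fᵀ + Q = [52 -43; -43 48]
S = H·P̄·Hᵀ + R = [88]
K = P̄·Hᵀ·S⁻¹ = [-61/88; 19/44]
x' − x̄ = [-1159/88, 361/44] = K·y
y = (KᵀK)⁻¹·Kᵀ·(x' − x̄) = [19]
z = y + H·x̄ = [19] + [-18] = [1]

z = [1]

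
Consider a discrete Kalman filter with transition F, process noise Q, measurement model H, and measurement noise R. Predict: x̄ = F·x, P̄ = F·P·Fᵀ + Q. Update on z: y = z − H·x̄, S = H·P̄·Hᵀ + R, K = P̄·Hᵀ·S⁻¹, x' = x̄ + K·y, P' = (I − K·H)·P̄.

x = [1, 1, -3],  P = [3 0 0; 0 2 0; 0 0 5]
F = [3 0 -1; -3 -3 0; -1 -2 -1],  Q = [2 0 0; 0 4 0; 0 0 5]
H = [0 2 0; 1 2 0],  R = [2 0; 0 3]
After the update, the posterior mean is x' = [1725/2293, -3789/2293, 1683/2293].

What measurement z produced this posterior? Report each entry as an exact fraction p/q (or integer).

z = [-3, -3]

x̄ = F·x = [6, -6, 0]
P̄ = F·P·Fᵀ + Q = [34 -27 -4; -27 49 21; -4 21 21]
S = H·P̄·Hᵀ + R = [198 142; 142 125]
K = P̄·Hᵀ·S⁻¹ = [-1955/2293 1854/2293; 1084/2293 71/2293; -73/2293 780/2293]
x' − x̄ = [-12033/2293, 9969/2293, 1683/2293] = K·y
y = (KᵀK)⁻¹·Kᵀ·(x' − x̄) = [9, 3]
z = y + H·x̄ = [9, 3] + [-12, -6] = [-3, -3]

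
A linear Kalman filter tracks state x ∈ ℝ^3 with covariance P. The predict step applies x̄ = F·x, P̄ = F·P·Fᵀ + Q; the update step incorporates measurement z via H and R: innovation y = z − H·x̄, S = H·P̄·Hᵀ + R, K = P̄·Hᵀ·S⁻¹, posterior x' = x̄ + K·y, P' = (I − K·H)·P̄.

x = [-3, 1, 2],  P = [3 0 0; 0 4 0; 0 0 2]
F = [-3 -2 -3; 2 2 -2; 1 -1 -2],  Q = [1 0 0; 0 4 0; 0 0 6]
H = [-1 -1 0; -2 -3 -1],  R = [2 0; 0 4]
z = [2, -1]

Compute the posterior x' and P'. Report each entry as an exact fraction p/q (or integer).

x' = [-17056/4139, 13650/4139, -7119/4139]
P' = [86078/4139 -70996/4139 33232/4139; -70996/4139 62396/4139 -36388/4139; 33232/4139 -36388/4139 47072/4139]

x̄ = F·x = [1, -8, -8]
P̄ = F·P·Fᵀ + Q = [62 -22 11; -22 40 6; 11 6 21]
y = z − H·x̄ = [-5, -31]
S = H·P̄·Hᵀ + R = [60 151; 151 449]
K = P̄·Hᵀ·S⁻¹ = [-7541/4139 1900/4139; 4300/4139 -2202/4139; 1578/4139 -1093/4139]
x' = x̄ + K·y = [-17056/4139, 13650/4139, -7119/4139]
P' = (I − K·H)·P̄ = [86078/4139 -70996/4139 33232/4139; -70996/4139 62396/4139 -36388/4139; 33232/4139 -36388/4139 47072/4139]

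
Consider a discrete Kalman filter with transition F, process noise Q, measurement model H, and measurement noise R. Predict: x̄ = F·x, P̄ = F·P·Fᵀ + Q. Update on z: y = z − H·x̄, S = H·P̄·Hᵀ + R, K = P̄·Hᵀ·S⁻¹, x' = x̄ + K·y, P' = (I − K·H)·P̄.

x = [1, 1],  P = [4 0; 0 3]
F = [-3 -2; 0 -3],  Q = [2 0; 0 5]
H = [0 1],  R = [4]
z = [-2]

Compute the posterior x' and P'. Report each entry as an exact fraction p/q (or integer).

x̄ = F·x = [-5, -3]
P̄ = F·P·Fᵀ + Q = [50 18; 18 32]
y = z − H·x̄ = [1]
S = H·P̄·Hᵀ + R = [36]
K = P̄·Hᵀ·S⁻¹ = [1/2; 8/9]
x' = x̄ + K·y = [-9/2, -19/9]
P' = (I − K·H)·P̄ = [41 2; 2 32/9]

x' = [-9/2, -19/9]
P' = [41 2; 2 32/9]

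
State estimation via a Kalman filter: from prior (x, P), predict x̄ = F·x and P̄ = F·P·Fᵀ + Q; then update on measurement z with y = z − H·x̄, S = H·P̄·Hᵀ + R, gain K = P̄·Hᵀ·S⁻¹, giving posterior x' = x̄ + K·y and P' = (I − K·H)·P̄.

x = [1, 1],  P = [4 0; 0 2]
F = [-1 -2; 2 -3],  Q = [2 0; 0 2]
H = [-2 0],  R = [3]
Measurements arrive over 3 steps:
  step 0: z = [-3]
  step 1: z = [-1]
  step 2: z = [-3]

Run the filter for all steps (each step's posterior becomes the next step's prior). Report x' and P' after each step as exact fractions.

step 0: x' = [75/59, 13/59], P' = [42/59 12/59; 12/59 2060/59]
step 1: x' = [5531/11323, 57471/11323], P' = [8448/11323 12264/11323; 12264/11323 186362/11323]
step 2: x' = [4592169/3336361, 5338363/3336361], P' = [2476794/3336361 3267036/3336361; 3267036/3336361 48524384/3336361]

step 0: x̄ = F·x = [-3, -1]
step 0: P̄ = F·P·Fᵀ + Q = [14 4; 4 36]
step 0: y = z − H·x̄ = [-9]
step 0: S = H·P̄·Hᵀ + R = [59]
step 0: K = P̄·Hᵀ·S⁻¹ = [-28/59; -8/59]
step 0: x' = x̄ + K·y = [75/59, 13/59]
step 0: P' = (I − K·H)·P̄ = [42/59 12/59; 12/59 2060/59]
step 1: x̄ = F·x = [-101/59, 111/59]
step 1: P̄ = F·P·Fᵀ + Q = [8448/59 12264/59; 12264/59 18682/59]
step 1: y = z − H·x̄ = [-261/59]
step 1: S = H·P̄·Hᵀ + R = [33969/59]
step 1: K = P̄·Hᵀ·S⁻¹ = [-5632/11323; -8176/11323]
step 1: x' = x̄ + K·y = [5531/11323, 57471/11323]
step 1: P' = (I − K·H)·P̄ = [8448/11323 12264/11323; 12264/11323 186362/11323]
step 2: x̄ = F·x = [-120473/11323, -161351/11323]
step 2: P̄ = F·P·Fᵀ + Q = [825598/11323 1089012/11323; 1089012/11323 1586528/11323]
step 2: y = z − H·x̄ = [-274915/11323]
step 2: S = H·P̄·Hᵀ + R = [3336361/11323]
step 2: K = P̄·Hᵀ·S⁻¹ = [-1651196/3336361; -2178024/3336361]
step 2: x' = x̄ + K·y = [4592169/3336361, 5338363/3336361]
step 2: P' = (I − K·H)·P̄ = [2476794/3336361 3267036/3336361; 3267036/3336361 48524384/3336361]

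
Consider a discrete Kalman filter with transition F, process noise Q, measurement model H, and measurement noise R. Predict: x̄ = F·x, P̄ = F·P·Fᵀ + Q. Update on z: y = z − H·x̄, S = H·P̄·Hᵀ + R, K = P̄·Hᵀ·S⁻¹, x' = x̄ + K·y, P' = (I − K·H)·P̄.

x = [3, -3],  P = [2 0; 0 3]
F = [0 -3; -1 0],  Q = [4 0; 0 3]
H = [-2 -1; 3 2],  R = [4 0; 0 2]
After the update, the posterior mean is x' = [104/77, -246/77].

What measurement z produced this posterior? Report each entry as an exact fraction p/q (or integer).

x̄ = F·x = [9, -3]
P̄ = F·P·Fᵀ + Q = [31 0; 0 5]
S = H·P̄·Hᵀ + R = [133 -196; -196 301]
K = P̄·Hᵀ·S⁻¹ = [-62/231 31/231; 65/231 50/231]
x' − x̄ = [-589/77, -15/77] = K·y
y = (KᵀK)⁻¹·Kᵀ·(x' − x̄) = [17, -23]
z = y + H·x̄ = [17, -23] + [-15, 21] = [2, -2]

z = [2, -2]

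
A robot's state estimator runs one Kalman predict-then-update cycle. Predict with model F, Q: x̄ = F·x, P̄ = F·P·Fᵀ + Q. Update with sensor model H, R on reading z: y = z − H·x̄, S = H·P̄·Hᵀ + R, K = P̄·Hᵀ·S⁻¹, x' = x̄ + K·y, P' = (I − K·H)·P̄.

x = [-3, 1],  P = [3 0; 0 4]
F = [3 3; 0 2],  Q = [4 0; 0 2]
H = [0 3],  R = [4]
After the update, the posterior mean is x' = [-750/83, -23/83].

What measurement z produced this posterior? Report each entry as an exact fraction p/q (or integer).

x̄ = F·x = [-6, 2]
P̄ = F·P·Fᵀ + Q = [67 24; 24 18]
S = H·P̄·Hᵀ + R = [166]
K = P̄·Hᵀ·S⁻¹ = [36/83; 27/83]
x' − x̄ = [-252/83, -189/83] = K·y
y = (KᵀK)⁻¹·Kᵀ·(x' − x̄) = [-7]
z = y + H·x̄ = [-7] + [6] = [-1]

z = [-1]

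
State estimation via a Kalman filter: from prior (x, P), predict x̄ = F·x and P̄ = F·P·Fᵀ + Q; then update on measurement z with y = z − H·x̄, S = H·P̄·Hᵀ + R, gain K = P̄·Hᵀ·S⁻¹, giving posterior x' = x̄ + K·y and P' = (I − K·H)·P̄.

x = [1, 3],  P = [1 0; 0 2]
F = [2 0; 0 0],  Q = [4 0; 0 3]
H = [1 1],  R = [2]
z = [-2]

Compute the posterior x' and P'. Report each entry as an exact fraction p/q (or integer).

x̄ = F·x = [2, 0]
P̄ = F·P·Fᵀ + Q = [8 0; 0 3]
y = z − H·x̄ = [-4]
S = H·P̄·Hᵀ + R = [13]
K = P̄·Hᵀ·S⁻¹ = [8/13; 3/13]
x' = x̄ + K·y = [-6/13, -12/13]
P' = (I − K·H)·P̄ = [40/13 -24/13; -24/13 30/13]

x' = [-6/13, -12/13]
P' = [40/13 -24/13; -24/13 30/13]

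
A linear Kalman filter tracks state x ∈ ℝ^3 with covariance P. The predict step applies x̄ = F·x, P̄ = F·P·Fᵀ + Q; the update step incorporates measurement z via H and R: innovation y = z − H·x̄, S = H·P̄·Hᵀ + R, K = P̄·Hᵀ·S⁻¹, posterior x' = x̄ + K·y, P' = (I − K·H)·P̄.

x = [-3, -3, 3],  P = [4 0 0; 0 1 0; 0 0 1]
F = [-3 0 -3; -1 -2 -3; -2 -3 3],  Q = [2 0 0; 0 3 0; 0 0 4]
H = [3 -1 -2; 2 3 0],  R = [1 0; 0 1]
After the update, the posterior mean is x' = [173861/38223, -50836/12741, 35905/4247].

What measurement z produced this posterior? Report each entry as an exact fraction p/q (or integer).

x̄ = F·x = [0, 0, 24]
P̄ = F·P·Fᵀ + Q = [47 21 15; 21 20 5; 15 5 38]
S = H·P̄·Hᵀ + R = [310 279; 279 621]
K = P̄·Hᵀ·S⁻¹ = [1343/12741 760/3699; -295/4247 241/1233; -1293/4247 86/411]
x' − x̄ = [173861/38223, -50836/12741, -66023/4247] = K·y
y = (KᵀK)⁻¹·Kᵀ·(x' − x̄) = [49, -3]
z = y + H·x̄ = [49, -3] + [-48, 0] = [1, -3]

z = [1, -3]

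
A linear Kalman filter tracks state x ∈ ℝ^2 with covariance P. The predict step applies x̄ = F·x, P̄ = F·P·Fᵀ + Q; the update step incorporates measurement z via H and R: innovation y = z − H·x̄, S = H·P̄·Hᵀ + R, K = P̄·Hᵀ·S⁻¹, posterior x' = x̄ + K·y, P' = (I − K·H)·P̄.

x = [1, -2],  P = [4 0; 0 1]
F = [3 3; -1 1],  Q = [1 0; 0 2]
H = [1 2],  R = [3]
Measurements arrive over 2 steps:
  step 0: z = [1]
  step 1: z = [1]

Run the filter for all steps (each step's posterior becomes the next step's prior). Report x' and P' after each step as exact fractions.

step 0: x̄ = F·x = [-3, -3]
step 0: P̄ = F·P·Fᵀ + Q = [46 -9; -9 7]
step 0: y = z − H·x̄ = [10]
step 0: S = H·P̄·Hᵀ + R = [41]
step 0: K = P̄·Hᵀ·S⁻¹ = [28/41; 5/41]
step 0: x' = x̄ + K·y = [157/41, -73/41]
step 0: P' = (I − K·H)·P̄ = [1102/41 -509/41; -509/41 262/41]
step 1: x̄ = F·x = [252/41, -230/41]
step 1: P̄ = F·P·Fᵀ + Q = [3155/41 -2520/41; -2520/41 2464/41]
step 1: y = z − H·x̄ = [249/41]
step 1: S = H·P̄·Hᵀ + R = [3054/41]
step 1: K = P̄·Hᵀ·S⁻¹ = [-1885/3054; 1204/1527]
step 1: x' = x̄ + K·y = [2441/1018, -418/509]
step 1: P' = (I − K·H)·P̄ = [148345/3054 -38500/1527; -38500/1527 21056/1527]

step 0: x' = [157/41, -73/41], P' = [1102/41 -509/41; -509/41 262/41]
step 1: x' = [2441/1018, -418/509], P' = [148345/3054 -38500/1527; -38500/1527 21056/1527]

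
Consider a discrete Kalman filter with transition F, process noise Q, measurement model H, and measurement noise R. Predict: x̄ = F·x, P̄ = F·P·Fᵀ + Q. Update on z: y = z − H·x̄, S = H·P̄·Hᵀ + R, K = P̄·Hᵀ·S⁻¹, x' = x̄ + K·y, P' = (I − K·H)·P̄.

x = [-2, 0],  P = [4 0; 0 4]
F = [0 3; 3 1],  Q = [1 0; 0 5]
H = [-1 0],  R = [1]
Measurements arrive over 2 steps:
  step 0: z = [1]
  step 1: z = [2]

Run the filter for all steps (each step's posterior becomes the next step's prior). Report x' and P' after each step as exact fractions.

step 0: x̄ = F·x = [0, -6]
step 0: P̄ = F·P·Fᵀ + Q = [37 12; 12 45]
step 0: y = z − H·x̄ = [1]
step 0: S = H·P̄·Hᵀ + R = [38]
step 0: K = P̄·Hᵀ·S⁻¹ = [-37/38; -6/19]
step 0: x' = x̄ + K·y = [-37/38, -120/19]
step 0: P' = (I − K·H)·P̄ = [37/38 6/19; 6/19 783/19]
step 1: x̄ = F·x = [-360/19, -351/38]
step 1: P̄ = F·P·Fᵀ + Q = [7066/19 2403/19; 2403/19 2161/38]
step 1: y = z − H·x̄ = [-322/19]
step 1: S = H·P̄·Hᵀ + R = [7085/19]
step 1: K = P̄·Hᵀ·S⁻¹ = [-7066/7085; -2403/7085]
step 1: x' = x̄ + K·y = [-14492/7085, -49437/14170]
step 1: P' = (I − K·H)·P̄ = [7066/7085 2403/7085; 2403/7085 197993/14170]

step 0: x' = [-37/38, -120/19], P' = [37/38 6/19; 6/19 783/19]
step 1: x' = [-14492/7085, -49437/14170], P' = [7066/7085 2403/7085; 2403/7085 197993/14170]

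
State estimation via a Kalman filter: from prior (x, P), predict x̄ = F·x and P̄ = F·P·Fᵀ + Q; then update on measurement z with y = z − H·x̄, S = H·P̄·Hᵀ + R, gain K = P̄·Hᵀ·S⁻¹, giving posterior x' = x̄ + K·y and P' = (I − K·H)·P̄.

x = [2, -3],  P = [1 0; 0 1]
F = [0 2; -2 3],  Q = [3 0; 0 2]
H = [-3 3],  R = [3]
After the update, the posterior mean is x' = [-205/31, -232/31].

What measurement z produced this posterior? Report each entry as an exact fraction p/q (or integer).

z = [-2]

x̄ = F·x = [-6, -13]
P̄ = F·P·Fᵀ + Q = [7 6; 6 15]
S = H·P̄·Hᵀ + R = [93]
K = P̄·Hᵀ·S⁻¹ = [-1/31; 9/31]
x' − x̄ = [-19/31, 171/31] = K·y
y = (KᵀK)⁻¹·Kᵀ·(x' − x̄) = [19]
z = y + H·x̄ = [19] + [-21] = [-2]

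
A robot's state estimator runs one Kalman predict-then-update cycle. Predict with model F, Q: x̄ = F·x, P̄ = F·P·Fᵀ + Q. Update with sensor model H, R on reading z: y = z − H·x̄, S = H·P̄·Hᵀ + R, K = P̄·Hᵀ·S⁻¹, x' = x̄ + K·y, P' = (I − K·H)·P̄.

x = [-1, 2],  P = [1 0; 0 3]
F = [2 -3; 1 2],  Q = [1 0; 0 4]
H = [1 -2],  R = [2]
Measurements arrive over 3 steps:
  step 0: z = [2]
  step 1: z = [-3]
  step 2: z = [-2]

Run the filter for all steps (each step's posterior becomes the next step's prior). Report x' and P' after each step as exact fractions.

step 0: x̄ = F·x = [-8, 3]
step 0: P̄ = F·P·Fᵀ + Q = [32 -16; -16 17]
step 0: y = z − H·x̄ = [16]
step 0: S = H·P̄·Hᵀ + R = [166]
step 0: K = P̄·Hᵀ·S⁻¹ = [32/83; -25/83]
step 0: x' = x̄ + K·y = [-152/83, -151/83]
step 0: P' = (I − K·H)·P̄ = [608/83 272/83; 272/83 161/83]
step 1: x̄ = F·x = [149/83, -454/83]
step 1: P̄ = F·P·Fᵀ + Q = [700/83 522/83; 522/83 2672/83]
step 1: y = z − H·x̄ = [-1306/83]
step 1: S = H·P̄·Hᵀ + R = [9466/83]
step 1: K = P̄·Hᵀ·S⁻¹ = [-172/4733; -2411/4733]
step 1: x' = x̄ + K·y = [11203/4733, 12048/4733]
step 1: P' = (I − K·H)·P̄ = [39204/4733 19774/4733; 19774/4733 12298/4733]
step 2: x̄ = F·x = [-13738/4733, 35299/4733]
step 2: P̄ = F·P·Fᵀ + Q = [34943/4733 24394/4733; 24394/4733 186424/4733]
step 2: y = z − H·x̄ = [74870/4733]
step 2: S = H·P̄·Hᵀ + R = [692529/4733]
step 2: K = P̄·Hᵀ·S⁻¹ = [-4615/230843; -348454/692529]
step 2: x' = x̄ + K·y = [-743048/230843, -347173/692529]
step 2: P' = (I − K·H)·P̄ = [1690778/230843 850004/230843; 850004/230843 1623460/692529]

step 0: x' = [-152/83, -151/83], P' = [608/83 272/83; 272/83 161/83]
step 1: x' = [11203/4733, 12048/4733], P' = [39204/4733 19774/4733; 19774/4733 12298/4733]
step 2: x' = [-743048/230843, -347173/692529], P' = [1690778/230843 850004/230843; 850004/230843 1623460/692529]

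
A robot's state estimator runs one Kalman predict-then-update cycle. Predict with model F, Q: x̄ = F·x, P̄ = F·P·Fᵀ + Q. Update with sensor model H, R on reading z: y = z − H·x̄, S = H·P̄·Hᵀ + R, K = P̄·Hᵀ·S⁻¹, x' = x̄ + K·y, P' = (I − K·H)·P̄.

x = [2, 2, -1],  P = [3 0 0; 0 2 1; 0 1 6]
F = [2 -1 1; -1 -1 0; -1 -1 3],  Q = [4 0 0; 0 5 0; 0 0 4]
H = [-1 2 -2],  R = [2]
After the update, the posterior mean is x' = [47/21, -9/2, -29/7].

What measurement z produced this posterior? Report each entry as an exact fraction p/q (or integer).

x̄ = F·x = [1, -4, -7]
P̄ = F·P·Fᵀ + Q = [22 -5 10; -5 10 2; 10 2 57]
S = H·P̄·Hᵀ + R = [336]
K = P̄·Hᵀ·S⁻¹ = [-13/84; 1/16; -5/14]
x' − x̄ = [26/21, -1/2, 20/7] = K·y
y = (KᵀK)⁻¹·Kᵀ·(x' − x̄) = [-8]
z = y + H·x̄ = [-8] + [5] = [-3]

z = [-3]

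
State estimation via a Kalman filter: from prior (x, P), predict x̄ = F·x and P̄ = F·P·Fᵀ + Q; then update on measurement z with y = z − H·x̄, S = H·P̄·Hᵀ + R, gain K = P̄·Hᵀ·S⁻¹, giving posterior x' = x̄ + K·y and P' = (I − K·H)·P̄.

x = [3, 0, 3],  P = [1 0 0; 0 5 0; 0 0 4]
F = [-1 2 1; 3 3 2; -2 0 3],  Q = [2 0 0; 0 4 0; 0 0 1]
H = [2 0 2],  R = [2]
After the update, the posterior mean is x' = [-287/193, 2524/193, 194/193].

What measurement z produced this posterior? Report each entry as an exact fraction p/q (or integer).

z = [-1]

x̄ = F·x = [0, 15, 3]
P̄ = F·P·Fᵀ + Q = [27 35 14; 35 74 18; 14 18 41]
S = H·P̄·Hᵀ + R = [386]
K = P̄·Hᵀ·S⁻¹ = [41/193; 53/193; 55/193]
x' − x̄ = [-287/193, -371/193, -385/193] = K·y
y = (KᵀK)⁻¹·Kᵀ·(x' − x̄) = [-7]
z = y + H·x̄ = [-7] + [6] = [-1]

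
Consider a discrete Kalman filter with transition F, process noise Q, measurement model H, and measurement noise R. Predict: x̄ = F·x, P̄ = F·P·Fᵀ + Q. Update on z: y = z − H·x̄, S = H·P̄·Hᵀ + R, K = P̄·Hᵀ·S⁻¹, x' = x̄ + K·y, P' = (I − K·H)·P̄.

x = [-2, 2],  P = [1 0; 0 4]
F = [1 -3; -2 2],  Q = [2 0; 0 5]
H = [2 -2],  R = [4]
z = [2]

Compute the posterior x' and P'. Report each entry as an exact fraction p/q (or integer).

x' = [13/9, 23/39]
P' = [26/9 7/3; 7/3 36/13]

x̄ = F·x = [-8, 8]
P̄ = F·P·Fᵀ + Q = [39 -26; -26 25]
y = z − H·x̄ = [34]
S = H·P̄·Hᵀ + R = [468]
K = P̄·Hᵀ·S⁻¹ = [5/18; -17/78]
x' = x̄ + K·y = [13/9, 23/39]
P' = (I − K·H)·P̄ = [26/9 7/3; 7/3 36/13]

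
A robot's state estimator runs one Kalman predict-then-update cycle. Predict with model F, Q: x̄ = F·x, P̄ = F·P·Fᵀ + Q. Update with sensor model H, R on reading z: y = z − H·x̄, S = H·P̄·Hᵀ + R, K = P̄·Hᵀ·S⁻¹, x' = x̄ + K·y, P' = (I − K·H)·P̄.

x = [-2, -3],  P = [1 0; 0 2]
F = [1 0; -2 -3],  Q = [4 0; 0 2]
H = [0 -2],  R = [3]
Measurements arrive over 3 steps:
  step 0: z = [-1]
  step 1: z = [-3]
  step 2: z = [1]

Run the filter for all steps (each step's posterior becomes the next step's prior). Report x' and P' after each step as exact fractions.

step 0: x̄ = F·x = [-2, 13]
step 0: P̄ = F·P·Fᵀ + Q = [5 -2; -2 24]
step 0: y = z − H·x̄ = [25]
step 0: S = H·P̄·Hᵀ + R = [99]
step 0: K = P̄·Hᵀ·S⁻¹ = [4/99; -16/33]
step 0: x' = x̄ + K·y = [-98/99, 29/33]
step 0: P' = (I − K·H)·P̄ = [479/99 -2/33; -2/33 8/11]
step 1: x̄ = F·x = [-98/99, -65/99]
step 1: P̄ = F·P·Fᵀ + Q = [875/99 -940/99; -940/99 2690/99]
step 1: y = z − H·x̄ = [-427/99]
step 1: S = H·P̄·Hᵀ + R = [11057/99]
step 1: K = P̄·Hᵀ·S⁻¹ = [1880/11057; -5380/11057]
step 1: x' = x̄ + K·y = [-19054/11057, 15945/11057]
step 1: P' = (I − K·H)·P̄ = [62025/11057 -2820/11057; -2820/11057 8070/11057]
step 2: x̄ = F·x = [-19054/11057, -9727/11057]
step 2: P̄ = F·P·Fᵀ + Q = [106253/11057 -115590/11057; -115590/11057 309004/11057]
step 2: y = z − H·x̄ = [-8397/11057]
step 2: S = H·P̄·Hᵀ + R = [1269187/11057]
step 2: K = P̄·Hᵀ·S⁻¹ = [231180/1269187; -618008/1269187]
step 2: x' = x̄ + K·y = [-2362694/1269187, -647189/1269187]
step 2: P' = (I − K·H)·P̄ = [7362823/1269187 -346770/1269187; -346770/1269187 927012/1269187]

step 0: x' = [-98/99, 29/33], P' = [479/99 -2/33; -2/33 8/11]
step 1: x' = [-19054/11057, 15945/11057], P' = [62025/11057 -2820/11057; -2820/11057 8070/11057]
step 2: x' = [-2362694/1269187, -647189/1269187], P' = [7362823/1269187 -346770/1269187; -346770/1269187 927012/1269187]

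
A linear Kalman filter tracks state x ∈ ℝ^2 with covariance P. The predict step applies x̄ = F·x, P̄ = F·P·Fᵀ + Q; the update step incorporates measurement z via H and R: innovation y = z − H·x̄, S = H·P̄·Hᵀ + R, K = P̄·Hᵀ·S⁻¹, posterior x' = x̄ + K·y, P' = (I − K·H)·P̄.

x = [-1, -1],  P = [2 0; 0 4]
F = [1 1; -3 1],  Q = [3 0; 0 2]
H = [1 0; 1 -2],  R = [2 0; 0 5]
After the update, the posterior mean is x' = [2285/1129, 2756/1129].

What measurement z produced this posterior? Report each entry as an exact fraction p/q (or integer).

z = [3, -3]

x̄ = F·x = [-2, 2]
P̄ = F·P·Fᵀ + Q = [9 -2; -2 24]
S = H·P̄·Hᵀ + R = [11 13; 13 118]
K = P̄·Hᵀ·S⁻¹ = [893/1129 26/1129; 414/1129 -524/1129]
x' − x̄ = [4543/1129, 498/1129] = K·y
y = (KᵀK)⁻¹·Kᵀ·(x' − x̄) = [5, 3]
z = y + H·x̄ = [5, 3] + [-2, -6] = [3, -3]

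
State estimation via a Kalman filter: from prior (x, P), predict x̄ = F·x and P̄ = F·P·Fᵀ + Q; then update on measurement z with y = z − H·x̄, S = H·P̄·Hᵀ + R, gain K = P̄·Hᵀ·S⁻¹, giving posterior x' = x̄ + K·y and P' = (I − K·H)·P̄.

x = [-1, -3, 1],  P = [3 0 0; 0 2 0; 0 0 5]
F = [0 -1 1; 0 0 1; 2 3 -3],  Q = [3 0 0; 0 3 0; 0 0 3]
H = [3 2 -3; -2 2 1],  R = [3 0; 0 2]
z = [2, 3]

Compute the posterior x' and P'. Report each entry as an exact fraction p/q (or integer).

x' = [-3718/4669, 4114/4669, -3959/4669]
P' = [115187/51359 39855/51359 139560/51359; 39855/51359 29499/51359 52614/51359; 139560/51359 52614/51359 184818/51359]

x̄ = F·x = [4, 1, -14]
P̄ = F·P·Fᵀ + Q = [10 5 -21; 5 8 -15; -21 -15 78]
y = z − H·x̄ = [-54, 23]
S = H·P̄·Hᵀ + R = [1445 -381; -381 136]
K = P̄·Hᵀ·S⁻¹ = [2197/51359 -5552/51359; 6907/51359 15951/51359; -10182/51359 5463/51359]
x' = x̄ + K·y = [-3718/4669, 4114/4669, -3959/4669]
P' = (I − K·H)·P̄ = [115187/51359 39855/51359 139560/51359; 39855/51359 29499/51359 52614/51359; 139560/51359 52614/51359 184818/51359]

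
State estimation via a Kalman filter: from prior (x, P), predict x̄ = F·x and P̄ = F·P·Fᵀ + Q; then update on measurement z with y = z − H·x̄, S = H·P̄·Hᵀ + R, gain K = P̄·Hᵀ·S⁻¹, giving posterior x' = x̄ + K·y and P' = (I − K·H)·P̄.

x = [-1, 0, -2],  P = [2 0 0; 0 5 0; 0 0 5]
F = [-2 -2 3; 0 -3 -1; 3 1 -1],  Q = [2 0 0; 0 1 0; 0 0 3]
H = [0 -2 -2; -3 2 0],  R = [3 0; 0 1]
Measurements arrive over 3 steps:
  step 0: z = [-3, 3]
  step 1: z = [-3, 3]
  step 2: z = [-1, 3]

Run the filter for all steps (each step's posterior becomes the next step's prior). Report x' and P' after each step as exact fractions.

step 0: x̄ = F·x = [-4, 2, -1]
step 0: P̄ = F·P·Fᵀ + Q = [75 15 -37; 15 51 -10; -37 -10 31]
step 0: y = z − H·x̄ = [-1, -13]
step 0: S = H·P̄·Hᵀ + R = [251 -296; -296 700]
step 0: K = P̄·Hᵀ·S⁻¹ = [-6730/22021 -35921/88084; -10132/22021 -9965/88084; -616/22021 10409/88084]
step 0: x' = x̄ + K·y = [141557/88084, 346241/88084, -220937/88084]
step 0: P' = (I − K·H)·P̄ = [786185/88084 1161317/88084 -1120937/88084; 1161317/88084 1736993/88084 -1676201/88084; -1120937/88084 -1676201/88084 1679897/88084]
step 1: x̄ = F·x = [-1638407/88084, -408893/44042, 991849/88084]
step 1: P̄ = F·P·Fᵀ + Q = [68244145/88084 10920851/44042 -43232635/88084; 10920851/44042 1835928/22021 -6986263/44042; -43232635/88084 -6986263/44042 27802733/88084]
step 1: y = z − H·x̄ = [41937/44042, -3015397/88084]
step 1: S = H·P̄·Hᵀ + R = [7267456/22021 -50915171/44042; -50915171/44042 381559813/88084]
step 1: K = P̄·Hᵀ·S⁻¹ = [-860963566/8201921547 -3691645933/8201921547; -1342360520/8201921547 -1451043038/8201921547; -2186260534/8201921547 1603788551/8201921547]
step 1: x' = x̄ + K·y = [-27002861618/8201921547, -27752315254/8201921547, 35371214785/8201921547]
step 1: P' = (I − K·H)·P̄ = [23054708447/8201921547 32736239704/8201921547 -31444794355/8201921547; 32736239704/8201921547 48378838037/8201921547 -46365297257/8201921547; -31444794355/8201921547 -46365297257/8201921547 49644688058/8201921547]
step 2: x̄ = F·x = [71874666033/2733973849, 47885730977/8201921547, -144132114893/8201921547]
step 2: P̄ = F·P·Fᵀ + Q = [648183746176/2733973849 199807964787/2733973849 -407876377584/2733973849; 199807964787/2733973849 215064368396/8201921547 -388514194838/8201921547; -407876377584/2733973849 -388514194838/8201921547 807938465627/8201921547]
step 2: y = z − H·x̄ = [-66898229793/2733973849, 575706296984/8201921547]
step 2: S = H·P̄·Hᵀ + R = [336167847343/2733973849 -1017144041526/2733973849; -1017144041526/2733973849 11176333809551/8201921547]
step 2: K = P̄·Hᵀ·S⁻¹ = [-23182796307582/238984756400285 -105436068290766/238984756400285; -36299910523662/238984756400285 -39165976007021/238984756400285; -9489709566022/34140679485755 6249017741984/34140679485755]
step 2: x' = x̄ + K·y = [-550687501058733/238984756400285, -465615279695443/238984756400285, 70881541133657/34140679485755]
step 2: P' = (I − K·H)·P̄ = [607666824334496/238984756400285 858782202356361/238984756400285 -117715429699284/34140679485755; 858782202356361/238984756400285 1268590315531031/238984756400285 -173448635677934/34140679485755; -117715429699284/34140679485755 -173448635677934/34140679485755 187683200026967/34140679485755]

step 0: x' = [141557/88084, 346241/88084, -220937/88084], P' = [786185/88084 1161317/88084 -1120937/88084; 1161317/88084 1736993/88084 -1676201/88084; -1120937/88084 -1676201/88084 1679897/88084]
step 1: x' = [-27002861618/8201921547, -27752315254/8201921547, 35371214785/8201921547], P' = [23054708447/8201921547 32736239704/8201921547 -31444794355/8201921547; 32736239704/8201921547 48378838037/8201921547 -46365297257/8201921547; -31444794355/8201921547 -46365297257/8201921547 49644688058/8201921547]
step 2: x' = [-550687501058733/238984756400285, -465615279695443/238984756400285, 70881541133657/34140679485755], P' = [607666824334496/238984756400285 858782202356361/238984756400285 -117715429699284/34140679485755; 858782202356361/238984756400285 1268590315531031/238984756400285 -173448635677934/34140679485755; -117715429699284/34140679485755 -173448635677934/34140679485755 187683200026967/34140679485755]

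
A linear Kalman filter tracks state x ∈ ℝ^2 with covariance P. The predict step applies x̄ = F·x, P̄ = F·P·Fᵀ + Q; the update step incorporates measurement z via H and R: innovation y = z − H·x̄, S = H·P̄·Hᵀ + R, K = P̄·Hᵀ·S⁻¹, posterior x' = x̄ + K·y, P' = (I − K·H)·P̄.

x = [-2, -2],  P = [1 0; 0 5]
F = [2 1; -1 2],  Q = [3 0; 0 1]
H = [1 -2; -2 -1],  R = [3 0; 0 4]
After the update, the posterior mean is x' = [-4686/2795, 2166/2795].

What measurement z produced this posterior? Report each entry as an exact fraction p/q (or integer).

z = [-3, 2]

x̄ = F·x = [-6, -2]
P̄ = F·P·Fᵀ + Q = [12 8; 8 22]
S = H·P̄·Hᵀ + R = [71 44; 44 106]
K = P̄·Hᵀ·S⁻¹ = [492/2795 -1048/2795; -1072/2795 -557/2795]
x' − x̄ = [12084/2795, 7756/2795] = K·y
y = (KᵀK)⁻¹·Kᵀ·(x' − x̄) = [-1, -12]
z = y + H·x̄ = [-1, -12] + [-2, 14] = [-3, 2]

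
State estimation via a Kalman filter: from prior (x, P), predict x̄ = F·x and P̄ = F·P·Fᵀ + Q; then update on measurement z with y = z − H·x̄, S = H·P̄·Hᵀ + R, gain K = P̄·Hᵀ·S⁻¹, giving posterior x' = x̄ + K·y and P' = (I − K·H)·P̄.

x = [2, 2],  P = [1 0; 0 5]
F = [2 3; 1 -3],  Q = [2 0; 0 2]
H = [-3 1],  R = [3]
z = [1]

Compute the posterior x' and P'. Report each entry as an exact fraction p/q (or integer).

x̄ = F·x = [10, -4]
P̄ = F·P·Fᵀ + Q = [51 -43; -43 48]
y = z − H·x̄ = [35]
S = H·P̄·Hᵀ + R = [768]
K = P̄·Hᵀ·S⁻¹ = [-49/192; 59/256]
x' = x̄ + K·y = [205/192, 1041/256]
P' = (I − K·H)·P̄ = [47/48 139/64; 139/64 1845/256]

x' = [205/192, 1041/256]
P' = [47/48 139/64; 139/64 1845/256]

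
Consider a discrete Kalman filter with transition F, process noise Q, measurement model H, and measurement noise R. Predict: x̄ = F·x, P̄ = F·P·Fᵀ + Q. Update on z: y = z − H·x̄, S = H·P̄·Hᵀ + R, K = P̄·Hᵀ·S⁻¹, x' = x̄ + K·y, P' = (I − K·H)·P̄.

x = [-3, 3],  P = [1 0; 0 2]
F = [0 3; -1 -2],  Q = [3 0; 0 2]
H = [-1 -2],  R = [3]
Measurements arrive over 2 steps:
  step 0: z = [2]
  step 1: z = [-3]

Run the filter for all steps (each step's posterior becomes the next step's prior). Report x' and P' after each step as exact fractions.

step 0: x' = [39/4, -11/2], P' = [411/20 -21/2; -21/2 6]
step 1: x' = [-1773/602, 3069/1204], P' = [5637/301 -4917/602; -4917/602 5055/1204]

step 0: x̄ = F·x = [9, -3]
step 0: P̄ = F·P·Fᵀ + Q = [21 -12; -12 11]
step 0: y = z − H·x̄ = [5]
step 0: S = H·P̄·Hᵀ + R = [20]
step 0: K = P̄·Hᵀ·S⁻¹ = [3/20; -1/2]
step 0: x' = x̄ + K·y = [39/4, -11/2]
step 0: P' = (I − K·H)·P̄ = [411/20 -21/2; -21/2 6]
step 1: x̄ = F·x = [-33/2, 5/4]
step 1: P̄ = F·P·Fᵀ + Q = [57 -9/2; -9/2 91/20]
step 1: y = z − H·x̄ = [-17]
step 1: S = H·P̄·Hᵀ + R = [301/5]
step 1: K = P̄·Hᵀ·S⁻¹ = [-240/301; -23/301]
step 1: x' = x̄ + K·y = [-1773/602, 3069/1204]
step 1: P' = (I − K·H)·P̄ = [5637/301 -4917/602; -4917/602 5055/1204]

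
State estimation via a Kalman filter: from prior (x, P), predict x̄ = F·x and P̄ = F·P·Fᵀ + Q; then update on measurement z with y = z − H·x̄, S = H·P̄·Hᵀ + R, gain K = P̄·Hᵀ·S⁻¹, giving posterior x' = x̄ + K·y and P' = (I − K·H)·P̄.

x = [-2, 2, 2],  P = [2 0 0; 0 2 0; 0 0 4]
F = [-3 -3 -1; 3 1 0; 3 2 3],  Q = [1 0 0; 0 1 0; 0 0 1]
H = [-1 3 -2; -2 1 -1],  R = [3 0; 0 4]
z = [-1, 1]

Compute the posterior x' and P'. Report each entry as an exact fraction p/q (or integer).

x̄ = F·x = [-2, -4, 4]
P̄ = F·P·Fᵀ + Q = [41 -24 -42; -24 21 22; -42 22 63]
y = z − H·x̄ = [17, 5]
S = H·P̄·Hᵀ + R = [197 119; 119 136]
K = P̄·Hᵀ·S⁻¹ = [216/743 -9157/12631; 15/743 4142/12631; -445/743 10613/12631]
x' = x̄ + K·y = [-8623/12631, -25479/12631, -25016/12631]
P' = (I − K·H)·P̄ = [38311/12631 -30661/12631 -70655/12631; -30661/12631 59612/12631 104366/12631; -70655/12631 104366/12631 203224/12631]

x' = [-8623/12631, -25479/12631, -25016/12631]
P' = [38311/12631 -30661/12631 -70655/12631; -30661/12631 59612/12631 104366/12631; -70655/12631 104366/12631 203224/12631]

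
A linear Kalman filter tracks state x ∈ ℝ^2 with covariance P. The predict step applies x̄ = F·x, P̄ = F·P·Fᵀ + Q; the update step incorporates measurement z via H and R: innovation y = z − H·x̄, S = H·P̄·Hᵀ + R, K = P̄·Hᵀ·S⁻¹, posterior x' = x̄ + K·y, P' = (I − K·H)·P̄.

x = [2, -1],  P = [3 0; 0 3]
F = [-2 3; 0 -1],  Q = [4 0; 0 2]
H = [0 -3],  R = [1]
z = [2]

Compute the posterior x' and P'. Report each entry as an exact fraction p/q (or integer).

x' = [-187/46, -29/46]
P' = [1249/46 -9/46; -9/46 5/46]

x̄ = F·x = [-7, 1]
P̄ = F·P·Fᵀ + Q = [43 -9; -9 5]
y = z − H·x̄ = [5]
S = H·P̄·Hᵀ + R = [46]
K = P̄·Hᵀ·S⁻¹ = [27/46; -15/46]
x' = x̄ + K·y = [-187/46, -29/46]
P' = (I − K·H)·P̄ = [1249/46 -9/46; -9/46 5/46]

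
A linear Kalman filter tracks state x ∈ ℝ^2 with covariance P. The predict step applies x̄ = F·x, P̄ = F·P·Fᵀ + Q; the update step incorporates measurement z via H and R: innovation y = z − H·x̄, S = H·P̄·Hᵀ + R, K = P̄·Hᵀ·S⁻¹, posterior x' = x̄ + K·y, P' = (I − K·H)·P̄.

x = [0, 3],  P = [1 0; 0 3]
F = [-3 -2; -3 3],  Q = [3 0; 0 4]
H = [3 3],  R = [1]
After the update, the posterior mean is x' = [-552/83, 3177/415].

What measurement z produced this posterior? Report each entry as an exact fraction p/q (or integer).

x̄ = F·x = [-6, 9]
P̄ = F·P·Fᵀ + Q = [24 -9; -9 40]
S = H·P̄·Hᵀ + R = [415]
K = P̄·Hᵀ·S⁻¹ = [9/83; 93/415]
x' − x̄ = [-54/83, -558/415] = K·y
y = (KᵀK)⁻¹·Kᵀ·(x' − x̄) = [-6]
z = y + H·x̄ = [-6] + [9] = [3]

z = [3]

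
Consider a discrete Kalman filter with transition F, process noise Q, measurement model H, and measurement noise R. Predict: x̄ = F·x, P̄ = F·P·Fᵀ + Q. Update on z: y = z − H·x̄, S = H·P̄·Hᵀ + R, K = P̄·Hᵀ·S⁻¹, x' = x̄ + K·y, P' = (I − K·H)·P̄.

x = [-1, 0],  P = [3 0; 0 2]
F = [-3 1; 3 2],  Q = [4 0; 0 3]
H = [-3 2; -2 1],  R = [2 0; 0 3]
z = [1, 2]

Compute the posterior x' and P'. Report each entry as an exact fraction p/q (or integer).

x' = [-1489/1715, -2207/3430]
P' = [5174/1715 7906/1715; 7906/1715 25603/3430]

x̄ = F·x = [3, -3]
P̄ = F·P·Fᵀ + Q = [33 -23; -23 38]
y = z − H·x̄ = [16, 11]
S = H·P̄·Hᵀ + R = [727 435; 435 265]
K = P̄·Hᵀ·S⁻¹ = [29/343 -814/1715; 377/686 -2007/3430]
x' = x̄ + K·y = [-1489/1715, -2207/3430]
P' = (I − K·H)·P̄ = [5174/1715 7906/1715; 7906/1715 25603/3430]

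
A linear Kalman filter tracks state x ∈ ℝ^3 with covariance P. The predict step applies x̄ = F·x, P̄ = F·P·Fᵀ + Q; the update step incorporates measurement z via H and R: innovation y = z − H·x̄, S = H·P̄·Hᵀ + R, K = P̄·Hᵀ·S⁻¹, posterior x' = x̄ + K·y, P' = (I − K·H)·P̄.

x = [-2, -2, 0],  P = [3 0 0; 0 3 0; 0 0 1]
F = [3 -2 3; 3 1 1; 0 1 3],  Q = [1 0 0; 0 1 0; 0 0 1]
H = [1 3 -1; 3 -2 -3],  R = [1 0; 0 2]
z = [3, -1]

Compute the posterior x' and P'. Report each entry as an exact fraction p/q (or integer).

x̄ = F·x = [-2, -8, -2]
P̄ = F·P·Fᵀ + Q = [49 24 3; 24 32 6; 3 6 13]
y = z − H·x̄ = [27, -17]
S = H·P̄·Hᵀ + R = [453 102; 102 418]
K = P̄·Hᵀ·S⁻¹ = [20072/89475 4789/29825; 8112/29825 -2693/29825; 3814/89475 -3307/29825]
x' = x̄ + K·y = [7917/5965, 5241/5965, 6179/5965]
P' = (I − K·H)·P̄ = [722749/89475 954/29825 711263/89475; 954/29825 2702/29825 948/29825; 711263/89475 948/29825 715981/89475]

x' = [7917/5965, 5241/5965, 6179/5965]
P' = [722749/89475 954/29825 711263/89475; 954/29825 2702/29825 948/29825; 711263/89475 948/29825 715981/89475]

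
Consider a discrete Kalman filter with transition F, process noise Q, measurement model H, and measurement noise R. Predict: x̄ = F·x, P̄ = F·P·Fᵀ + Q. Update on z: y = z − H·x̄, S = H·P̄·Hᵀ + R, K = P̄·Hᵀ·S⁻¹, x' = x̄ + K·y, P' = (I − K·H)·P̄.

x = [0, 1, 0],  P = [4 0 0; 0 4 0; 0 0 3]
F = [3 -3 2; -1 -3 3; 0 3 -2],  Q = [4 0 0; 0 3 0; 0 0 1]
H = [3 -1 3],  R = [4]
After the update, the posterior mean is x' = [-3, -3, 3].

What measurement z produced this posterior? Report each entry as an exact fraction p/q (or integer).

x̄ = F·x = [-3, -3, 3]
P̄ = F·P·Fᵀ + Q = [88 42 -48; 42 70 -54; -48 -54 49]
S = H·P̄·Hᵀ + R = [515]
K = P̄·Hᵀ·S⁻¹ = [78/515; -106/515; 57/515]
x' − x̄ = [0, 0, 0] = K·y
y = (KᵀK)⁻¹·Kᵀ·(x' − x̄) = [0]
z = y + H·x̄ = [0] + [3] = [3]

z = [3]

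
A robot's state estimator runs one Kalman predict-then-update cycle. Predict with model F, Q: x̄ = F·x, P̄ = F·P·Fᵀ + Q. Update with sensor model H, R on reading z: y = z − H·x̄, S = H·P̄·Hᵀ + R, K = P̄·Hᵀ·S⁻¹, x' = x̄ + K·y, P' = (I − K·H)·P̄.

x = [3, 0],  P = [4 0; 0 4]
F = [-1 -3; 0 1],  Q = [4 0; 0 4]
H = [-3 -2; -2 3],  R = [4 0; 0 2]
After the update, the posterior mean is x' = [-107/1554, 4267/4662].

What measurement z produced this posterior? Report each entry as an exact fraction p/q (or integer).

z = [-2, 3]

x̄ = F·x = [-3, 0]
P̄ = F·P·Fᵀ + Q = [44 -12; -12 8]
S = H·P̄·Hᵀ + R = [288 276; 276 394]
K = P̄·Hᵀ·S⁻¹ = [-347/1554 -41/259; -671/4662 173/777]
x' − x̄ = [4555/1554, 4267/4662] = K·y
y = (KᵀK)⁻¹·Kᵀ·(x' − x̄) = [-11, -3]
z = y + H·x̄ = [-11, -3] + [9, 6] = [-2, 3]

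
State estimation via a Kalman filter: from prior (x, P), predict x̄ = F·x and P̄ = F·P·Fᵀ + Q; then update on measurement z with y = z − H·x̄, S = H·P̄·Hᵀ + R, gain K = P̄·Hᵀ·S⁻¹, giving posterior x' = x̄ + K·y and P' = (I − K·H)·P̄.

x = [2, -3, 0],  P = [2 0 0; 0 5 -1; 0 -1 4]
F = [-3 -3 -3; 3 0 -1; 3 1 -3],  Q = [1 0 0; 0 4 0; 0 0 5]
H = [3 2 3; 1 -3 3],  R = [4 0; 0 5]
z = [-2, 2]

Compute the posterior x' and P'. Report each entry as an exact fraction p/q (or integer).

x̄ = F·x = [3, 6, 3]
P̄ = F·P·Fᵀ + Q = [82 -9 -3; -9 26 31; -3 31 70]
y = z − H·x̄ = [-32, 8]
S = H·P̄·Hᵀ + R = [1686 654; 654 429]
K = P̄·Hᵀ·S⁻¹ = [9517/98526 4229/49263; 7783/49263 -11176/49263; 12757/98526 3367/49263]
x' = x̄ + K·y = [9783/16421, -42886/49263, -29387/49263]
P' = (I − K·H)·P̄ = [5149109/98526 -1030244/49263 -3762761/98526; -1030244/49263 429500/49263 754288/49263; -3762761/98526 754288/49263 2774053/98526]

x' = [9783/16421, -42886/49263, -29387/49263]
P' = [5149109/98526 -1030244/49263 -3762761/98526; -1030244/49263 429500/49263 754288/49263; -3762761/98526 754288/49263 2774053/98526]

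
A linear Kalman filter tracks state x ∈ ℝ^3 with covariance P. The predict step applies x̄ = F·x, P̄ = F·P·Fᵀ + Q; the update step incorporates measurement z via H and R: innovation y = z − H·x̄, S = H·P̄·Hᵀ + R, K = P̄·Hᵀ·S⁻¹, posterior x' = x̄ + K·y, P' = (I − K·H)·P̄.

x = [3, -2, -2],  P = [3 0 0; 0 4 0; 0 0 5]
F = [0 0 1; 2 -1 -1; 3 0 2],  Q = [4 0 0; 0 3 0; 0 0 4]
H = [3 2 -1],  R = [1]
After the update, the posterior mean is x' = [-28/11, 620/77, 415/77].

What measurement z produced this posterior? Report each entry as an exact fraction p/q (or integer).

x̄ = F·x = [-2, 10, 5]
P̄ = F·P·Fᵀ + Q = [9 -5 10; -5 24 8; 10 8 51]
S = H·P̄·Hᵀ + R = [77]
K = P̄·Hᵀ·S⁻¹ = [1/11; 25/77; -5/77]
x' − x̄ = [-6/11, -150/77, 30/77] = K·y
y = (KᵀK)⁻¹·Kᵀ·(x' − x̄) = [-6]
z = y + H·x̄ = [-6] + [9] = [3]

z = [3]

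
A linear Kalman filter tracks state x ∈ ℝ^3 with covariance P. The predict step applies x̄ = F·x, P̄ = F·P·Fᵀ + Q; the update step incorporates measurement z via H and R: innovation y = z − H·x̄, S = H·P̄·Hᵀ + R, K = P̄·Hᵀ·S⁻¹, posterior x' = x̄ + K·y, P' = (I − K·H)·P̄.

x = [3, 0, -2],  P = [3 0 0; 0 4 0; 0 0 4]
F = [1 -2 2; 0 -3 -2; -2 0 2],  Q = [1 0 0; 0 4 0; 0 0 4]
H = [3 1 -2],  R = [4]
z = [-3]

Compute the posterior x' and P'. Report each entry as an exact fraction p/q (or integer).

x̄ = F·x = [-1, 4, -10]
P̄ = F·P·Fᵀ + Q = [36 8 10; 8 56 -16; 10 -16 32]
y = z − H·x̄ = [-24]
S = H·P̄·Hᵀ + R = [504]
K = P̄·Hᵀ·S⁻¹ = [4/21; 2/9; -25/252]
x' = x̄ + K·y = [-39/7, -4/3, -160/21]
P' = (I − K·H)·P̄ = [124/7 -40/3 410/21; -40/3 280/9 -44/9; 410/21 -44/9 3407/126]

x' = [-39/7, -4/3, -160/21]
P' = [124/7 -40/3 410/21; -40/3 280/9 -44/9; 410/21 -44/9 3407/126]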